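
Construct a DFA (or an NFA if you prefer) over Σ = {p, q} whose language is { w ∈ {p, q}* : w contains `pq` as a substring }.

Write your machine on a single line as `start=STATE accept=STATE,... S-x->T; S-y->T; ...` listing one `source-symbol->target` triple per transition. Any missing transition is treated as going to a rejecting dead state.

States A..B record the length of the longest prefix of `pq` that matches the current input suffix. Reaching C means `pq` has been seen, and we stay there forever. Accept from C.
       p  q 
>  A   B  A 
   B   B  C 
 * C   C  C 
(> = start, * = accepting)

start=A; accept=C; A-p->B; A-q->A; B-p->B; B-q->C; C-p->C; C-q->C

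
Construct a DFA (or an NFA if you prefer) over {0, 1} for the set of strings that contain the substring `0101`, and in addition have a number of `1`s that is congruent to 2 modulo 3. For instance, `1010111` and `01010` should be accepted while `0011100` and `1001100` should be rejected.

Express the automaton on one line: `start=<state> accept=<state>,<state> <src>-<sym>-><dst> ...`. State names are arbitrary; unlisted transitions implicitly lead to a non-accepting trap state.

start=q0 accept=q9 q0-0->q1 q0-1->q2 q1-0->q1 q1-1->q3 q2-0->q4 q2-1->q5 q3-0->q6 q3-1->q5 q4-0->q4 q4-1->q7 q5-0->q8 q5-1->q0 q6-0->q4 q6-1->q9 q7-0->q10 q7-1->q0 q8-0->q8 q8-1->q11 q9-0->q9 q9-1->q12 q10-0->q8 q10-1->q12 q11-0->q13 q11-1->q2 q12-0->q12 q12-1->q14 q13-0->q1 q13-1->q14 q14-0->q14 q14-1->q9

Run two small machines in parallel and take their product. The first has 5 states tracking whether and how much of `0101` has been seen; the second has 3 states tracking the count of `1`s modulo 3. A product state is a pair (one from each), accepting exactly when both do.
With 15 states:
          0    1  
>  q0     q1   q2 
   q1     q1   q3 
   q2     q4   q5 
   q3     q6   q5 
   q4     q4   q7 
   q5     q8   q0 
   q6     q4   q9 
   q7    q10   q0 
   q8     q8  q11 
 * q9     q9  q12 
   q10    q8  q12 
   q11   q13   q2 
   q12   q12  q14 
   q13    q1  q14 
   q14   q14   q9 
(> = start, * = accepting)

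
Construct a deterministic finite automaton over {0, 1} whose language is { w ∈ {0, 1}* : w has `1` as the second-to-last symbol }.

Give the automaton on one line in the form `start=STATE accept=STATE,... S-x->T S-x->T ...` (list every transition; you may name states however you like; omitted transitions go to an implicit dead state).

Because acceptance depends on a position counted from the end, the machine has to buffer the most recent 2 symbols. Make each state the string of the last up-to-2 symbols read; on input `x` shift the window left and append `x`. Accept when the buffered window has length 2 and begins with `1`.
With 7 states:
        0   1  
>  s0   s1  s2 
   s1   s3  s4 
   s2   s5  s6 
   s3   s3  s4 
   s4   s5  s6 
 * s5   s3  s4 
 * s6   s5  s6 
(> = start, * = accepting)

start=s0 accept=s5,s6 s0-0->s1 s0-1->s2 s1-0->s3 s1-1->s4 s2-0->s5 s2-1->s6 s3-0->s3 s3-1->s4 s4-0->s5 s4-1->s6 s5-0->s3 s5-1->s4 s6-0->s5 s6-1->s6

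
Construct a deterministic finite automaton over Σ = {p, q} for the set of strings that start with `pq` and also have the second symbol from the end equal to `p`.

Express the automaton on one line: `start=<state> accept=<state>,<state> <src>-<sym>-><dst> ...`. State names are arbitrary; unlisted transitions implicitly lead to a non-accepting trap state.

Handle the two conditions separately and then intersect. One (4 states) tracks whether the input so far still matches the prefix `pq`; the other (7 states) tracks the last 2 symbols read. Each combined state is a pair, one component from each; accept when both components accept. Minimizing collapses redundant product states.
With 7 states:
        p   q  
>  S0   S1  S2 
   S1   S2  S3 
   S2   S2  S2 
 * S3   S4  S5 
   S4   S6  S3 
   S5   S4  S5 
 * S6   S6  S3 
(> = start, * = accepting)

start=S0 accept=S3,S6 S0-p->S1 S0-q->S2 S1-p->S2 S1-q->S3 S2-p->S2 S2-q->S2 S3-p->S4 S3-q->S5 S4-p->S6 S4-q->S3 S5-p->S4 S5-q->S5 S6-p->S6 S6-q->S3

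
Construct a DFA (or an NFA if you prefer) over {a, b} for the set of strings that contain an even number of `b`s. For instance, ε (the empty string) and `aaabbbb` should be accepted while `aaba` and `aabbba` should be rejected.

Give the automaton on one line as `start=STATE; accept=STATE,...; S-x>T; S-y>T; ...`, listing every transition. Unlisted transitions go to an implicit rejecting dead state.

Keep the running count of `b`s modulo 2: each `b` advances along the cycle q0 → q1 → q0 while other symbols loop. Accept at q0.
With 2 states:
        a   b  
>* q0   q0  q1 
   q1   q1  q0 
(> = start, * = accepting)

start=q0; accept=q0; q0-a>q0; q0-b>q1; q1-a>q1; q1-b>q0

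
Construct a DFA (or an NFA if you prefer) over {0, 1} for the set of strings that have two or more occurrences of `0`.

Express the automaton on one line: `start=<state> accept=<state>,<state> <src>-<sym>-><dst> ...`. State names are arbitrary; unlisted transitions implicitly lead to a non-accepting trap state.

start=A accept=C,D A-0->B A-1->A B-0->C B-1->B C-0->D C-1->C D-0->D D-1->D

Only the number of `0`s matters, and only up to 3. Make a chain A → B → C → D advanced by each `0` (with D absorbing); every other symbol self-loops. The accepting set is {C, D}.
       0  1 
>  A   B  A 
   B   C  B 
 * C   D  C 
 * D   D  D 
(> = start, * = accepting)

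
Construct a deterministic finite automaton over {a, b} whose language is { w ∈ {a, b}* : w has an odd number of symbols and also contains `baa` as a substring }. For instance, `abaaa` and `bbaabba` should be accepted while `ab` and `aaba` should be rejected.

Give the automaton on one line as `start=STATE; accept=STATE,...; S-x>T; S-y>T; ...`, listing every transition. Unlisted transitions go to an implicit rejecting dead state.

start=S0; accept=S6; S0-a>S1; S0-b>S2; S1-a>S0; S1-b>S3; S2-a>S4; S2-b>S3; S3-a>S5; S3-b>S2; S4-a>S6; S4-b>S2; S5-a>S7; S5-b>S3; S6-a>S7; S6-b>S7; S7-a>S6; S7-b>S6

Build one automaton per condition and run them in lockstep. The first has 2 states tracking the input length modulo 2; the second has 4 states tracking whether and how much of `baa` has been seen. A product state is a pair (one from each), accepting exactly when both do.
8 states suffice.
        a   b  
>  S0   S1  S2 
   S1   S0  S3 
   S2   S4  S3 
   S3   S5  S2 
   S4   S6  S2 
   S5   S7  S3 
 * S6   S7  S7 
   S7   S6  S6 
(> = start, * = accepting)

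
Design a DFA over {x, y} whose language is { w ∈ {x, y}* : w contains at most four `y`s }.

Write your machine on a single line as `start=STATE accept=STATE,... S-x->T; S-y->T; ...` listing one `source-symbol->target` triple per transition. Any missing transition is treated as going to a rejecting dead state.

Only the number of `y`s matters, and only up to 5. Make a chain q0 → q1 → q2 → q3 → q4 → q5 advanced by each `y` (with q5 absorbing); every other symbol self-loops. The accepting set is {q0, q1, q2, q3, q4}.
With 6 states:
        x   y  
>* q0   q0  q1 
 * q1   q1  q2 
 * q2   q2  q3 
 * q3   q3  q4 
 * q4   q4  q5 
   q5   q5  q5 
(> = start, * = accepting)

start=q0; accept=q0,q1,q2,q3,q4; q0-x->q0; q0-y->q1; q1-x->q1; q1-y->q2; q2-x->q2; q2-y->q3; q3-x->q3; q3-y->q4; q4-x->q4; q4-y->q5; q5-x->q5; q5-y->q5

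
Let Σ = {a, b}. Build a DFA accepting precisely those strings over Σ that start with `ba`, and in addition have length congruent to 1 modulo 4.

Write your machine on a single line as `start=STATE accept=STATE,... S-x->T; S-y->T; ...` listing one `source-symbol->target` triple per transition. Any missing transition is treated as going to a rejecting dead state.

Run two small machines in parallel and take their product. One (4 states) tracks whether the input so far still matches the prefix `ba`; the other (4 states) tracks the input length modulo 4. Each combined state is a pair, one component from each; accept when both components accept. Minimizing collapses redundant product states.
        a   b  
>  S0   S1  S2 
   S1   S1  S1 
   S2   S3  S1 
   S3   S4  S4 
   S4   S5  S5 
   S5   S6  S6 
 * S6   S3  S3 
(> = start, * = accepting)

start=S0; accept=S6; S0-a->S1; S0-b->S2; S1-a->S1; S1-b->S1; S2-a->S3; S2-b->S1; S3-a->S4; S3-b->S4; S4-a->S5; S4-b->S5; S5-a->S6; S5-b->S6; S6-a->S3; S6-b->S3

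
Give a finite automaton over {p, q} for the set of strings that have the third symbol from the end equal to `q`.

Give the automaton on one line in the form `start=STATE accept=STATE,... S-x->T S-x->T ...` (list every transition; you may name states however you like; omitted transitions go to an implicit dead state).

start=A accept=L,M,N,O A-p->B A-q->C B-p->D B-q->E C-p->F C-q->G D-p->H D-q->I E-p->J E-q->K F-p->L F-q->M G-p->N G-q->O H-p->H H-q->I I-p->J I-q->K J-p->L J-q->M K-p->N K-q->O L-p->H L-q->I M-p->J M-q->K N-p->L N-q->M O-p->N O-q->O

A DFA must remember the last 3 symbols (since which symbol is third-to-last isn't known until the input ends). Use one state per possible window of the last ≤3 symbols; accept from those whose window starts with `q`.
       p  q 
>  A   B  C 
   B   D  E 
   C   F  G 
   D   H  I 
   E   J  K 
   F   L  M 
   G   N  O 
   H   H  I 
   I   J  K 
   J   L  M 
   K   N  O 
 * L   H  I 
 * M   J  K 
 * N   L  M 
 * O   N  O 
(> = start, * = accepting)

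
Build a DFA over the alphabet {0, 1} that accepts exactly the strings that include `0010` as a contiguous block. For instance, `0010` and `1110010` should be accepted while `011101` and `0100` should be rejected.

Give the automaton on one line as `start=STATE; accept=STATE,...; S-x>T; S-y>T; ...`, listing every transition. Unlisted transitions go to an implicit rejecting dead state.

States q0..q3 record the length of the longest prefix of `0010` that matches the current input suffix. Reaching q4 means `0010` has been seen, and we stay there forever. Accept from q4.
With 5 states:
        0   1  
>  q0   q1  q0 
   q1   q2  q0 
   q2   q2  q3 
   q3   q4  q0 
 * q4   q4  q4 
(> = start, * = accepting)

start=q0; accept=q4; q0-0>q1; q0-1>q0; q1-0>q2; q1-1>q0; q2-0>q2; q2-1>q3; q3-0>q4; q3-1>q0; q4-0>q4; q4-1>q4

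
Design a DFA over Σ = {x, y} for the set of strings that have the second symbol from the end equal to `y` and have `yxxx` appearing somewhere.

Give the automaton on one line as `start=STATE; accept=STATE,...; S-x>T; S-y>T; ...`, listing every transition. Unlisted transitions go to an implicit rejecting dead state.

start=s0; accept=s6,s7; s0-x>s0; s0-y>s1; s1-x>s2; s1-y>s1; s2-x>s3; s2-y>s1; s3-x>s4; s3-y>s1; s4-x>s4; s4-y>s5; s5-x>s6; s5-y>s7; s6-x>s4; s6-y>s5; s7-x>s6; s7-y>s7

Build one automaton per condition and run them in lockstep. The first has 7 states tracking the last 2 symbols read; the second has 5 states tracking whether and how much of `yxxx` has been seen. A product state is a pair (one from each), accepting exactly when both do. Equivalent product states are then merged.
        x   y  
>  s0   s0  s1 
   s1   s2  s1 
   s2   s3  s1 
   s3   s4  s1 
   s4   s4  s5 
   s5   s6  s7 
 * s6   s4  s5 
 * s7   s6  s7 
(> = start, * = accepting)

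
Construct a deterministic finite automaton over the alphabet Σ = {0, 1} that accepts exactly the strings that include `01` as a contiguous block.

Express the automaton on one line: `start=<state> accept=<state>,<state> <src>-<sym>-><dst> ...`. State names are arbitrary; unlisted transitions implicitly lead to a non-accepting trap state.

Track how much of `01` has been matched so far: state q0 is no progress, q2 is the absorbing accept state reached once `01` has occurred. Intermediate states record partial matches; on a mismatch, fall back to the longest reusable overlap.
3 states suffice.
        0   1  
>  q0   q1  q0 
   q1   q1  q2 
 * q2   q2  q2 
(> = start, * = accepting)

start=q0 accept=q2 q0-0->q1 q0-1->q0 q1-0->q1 q1-1->q2 q2-0->q2 q2-1->q2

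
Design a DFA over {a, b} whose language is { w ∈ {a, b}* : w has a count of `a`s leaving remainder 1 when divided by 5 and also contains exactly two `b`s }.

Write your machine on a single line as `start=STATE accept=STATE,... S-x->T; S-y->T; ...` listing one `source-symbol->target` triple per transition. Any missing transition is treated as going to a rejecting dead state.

Handle the two conditions separately and then intersect. The first has 5 states tracking the count of `a`s modulo 5; the second has 4 states tracking the count of `b`s, saturating at 3. A product state is a pair (one from each), accepting exactly when both do. Minimizing collapses redundant product states.
A 16-state machine:
          a    b  
>  S0     S1   S2 
   S1     S3   S4 
   S2     S4   S5 
   S3     S6   S7 
   S4     S7   S8 
   S5     S8   S9 
   S6    S10  S11 
   S7    S11  S12 
 * S8    S12   S9 
   S9     S9   S9 
   S10    S0  S13 
   S11   S13  S14 
   S12   S14   S9 
   S13    S2  S15 
   S14   S15   S9 
   S15    S5   S9 
(> = start, * = accepting)

start=S0; accept=S8; S0-a->S1; S0-b->S2; S1-a->S3; S1-b->S4; S2-a->S4; S2-b->S5; S3-a->S6; S3-b->S7; S4-a->S7; S4-b->S8; S5-a->S8; S5-b->S9; S6-a->S10; S6-b->S11; S7-a->S11; S7-b->S12; S8-a->S12; S8-b->S9; S9-a->S9; S9-b->S9; S10-a->S0; S10-b->S13; S11-a->S13; S11-b->S14; S12-a->S14; S12-b->S9; S13-a->S2; S13-b->S15; S14-a->S15; S14-b->S9; S15-a->S5; S15-b->S9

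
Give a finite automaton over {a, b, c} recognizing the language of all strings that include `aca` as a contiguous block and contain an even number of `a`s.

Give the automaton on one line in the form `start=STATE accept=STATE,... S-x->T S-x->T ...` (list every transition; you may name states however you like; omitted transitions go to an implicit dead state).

Build one automaton per condition and run them in lockstep. One (4 states) tracks whether and how much of `aca` has been seen; the other (2 states) tracks the count of `a`s modulo 2. Each combined state is a pair, one component from each; accept when both components accept.
An 8-state machine:
        a   b   c  
>  S0   S1  S0  S0 
   S1   S2  S3  S4 
   S2   S1  S0  S5 
   S3   S2  S3  S3 
   S4   S6  S3  S3 
   S5   S7  S0  S0 
 * S6   S7  S6  S6 
   S7   S6  S7  S7 
(> = start, * = accepting)

start=S0 accept=S6 S0-a->S1 S0-b->S0 S0-c->S0 S1-a->S2 S1-b->S3 S1-c->S4 S2-a->S1 S2-b->S0 S2-c->S5 S3-a->S2 S3-b->S3 S3-c->S3 S4-a->S6 S4-b->S3 S4-c->S3 S5-a->S7 S5-b->S0 S5-c->S0 S6-a->S7 S6-b->S6 S6-c->S6 S7-a->S6 S7-b->S7 S7-c->S7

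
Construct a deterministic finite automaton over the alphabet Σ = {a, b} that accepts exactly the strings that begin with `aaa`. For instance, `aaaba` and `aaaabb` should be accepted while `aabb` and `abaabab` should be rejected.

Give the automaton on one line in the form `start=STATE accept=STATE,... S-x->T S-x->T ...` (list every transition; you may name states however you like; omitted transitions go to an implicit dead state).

start=q0 accept=q3 q0-a->q1 q0-b->q4 q1-a->q2 q1-b->q4 q2-a->q3 q2-b->q4 q3-a->q3 q3-b->q3 q4-a->q4 q4-b->q4

Walk along `aaa` while the input agrees: from q0 take `a` to q1, and so on. Any deviation drops to the rejecting sink q4. Once q3 is reached the prefix is confirmed and every continuation is accepted.
With 5 states:
        a   b  
>  q0   q1  q4 
   q1   q2  q4 
   q2   q3  q4 
 * q3   q3  q3 
   q4   q4  q4 
(> = start, * = accepting)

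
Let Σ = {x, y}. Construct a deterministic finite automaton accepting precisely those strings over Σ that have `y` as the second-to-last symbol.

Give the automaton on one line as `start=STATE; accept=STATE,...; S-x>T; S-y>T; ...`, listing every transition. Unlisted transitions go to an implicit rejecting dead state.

start=A; accept=F,G; A-x>B; A-y>C; B-x>D; B-y>E; C-x>F; C-y>G; D-x>D; D-y>E; E-x>F; E-y>G; F-x>D; F-y>E; G-x>F; G-y>G

Because acceptance depends on a position counted from the end, the machine has to buffer the most recent 2 symbols. Make each state the string of the last up-to-2 symbols read; on input `x` shift the window left and append `x`. Accept when the buffered window has length 2 and begins with `y`.
A 7-state machine:
       x  y 
>  A   B  C 
   B   D  E 
   C   F  G 
   D   D  E 
   E   F  G 
 * F   D  E 
 * G   F  G 
(> = start, * = accepting)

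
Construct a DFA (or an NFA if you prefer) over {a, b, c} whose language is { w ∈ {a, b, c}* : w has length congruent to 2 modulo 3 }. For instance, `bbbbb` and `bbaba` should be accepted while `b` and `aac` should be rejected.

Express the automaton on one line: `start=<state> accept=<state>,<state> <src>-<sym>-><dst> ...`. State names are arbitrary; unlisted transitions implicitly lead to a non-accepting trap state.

Count input length modulo 3: every symbol advances one step around the cycle q0 → q1 → q2 → q0. Accept at q2.
A 3-state machine:
        a   b   c  
>  q0   q1  q1  q1 
   q1   q2  q2  q2 
 * q2   q0  q0  q0 
(> = start, * = accepting)

start=q0 accept=q2 q0-a->q1 q0-b->q1 q0-c->q1 q1-a->q2 q1-b->q2 q1-c->q2 q2-a->q0 q2-b->q0 q2-c->q0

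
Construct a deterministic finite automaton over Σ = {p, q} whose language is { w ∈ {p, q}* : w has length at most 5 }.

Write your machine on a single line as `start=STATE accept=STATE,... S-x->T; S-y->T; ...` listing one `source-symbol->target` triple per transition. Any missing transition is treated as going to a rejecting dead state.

Count input length up to 6: every symbol moves from s0 toward s6, which means 'more than 5' and absorbs. Accept from {s0, s1, s2, s3, s4, s5}.
With 7 states:
        p   q  
>* s0   s1  s1 
 * s1   s2  s2 
 * s2   s3  s3 
 * s3   s4  s4 
 * s4   s5  s5 
 * s5   s6  s6 
   s6   s6  s6 
(> = start, * = accepting)

start=s0; accept=s0,s1,s2,s3,s4,s5; s0-p->s1; s0-q->s1; s1-p->s2; s1-q->s2; s2-p->s3; s2-q->s3; s3-p->s4; s3-q->s4; s4-p->s5; s4-q->s5; s5-p->s6; s5-q->s6; s6-p->s6; s6-q->s6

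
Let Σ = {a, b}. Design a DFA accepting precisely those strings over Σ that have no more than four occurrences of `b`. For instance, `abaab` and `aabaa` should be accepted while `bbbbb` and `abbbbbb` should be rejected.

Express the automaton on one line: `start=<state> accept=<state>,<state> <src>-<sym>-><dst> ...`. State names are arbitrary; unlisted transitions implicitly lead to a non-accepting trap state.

start=S0 accept=S0,S1,S2,S3,S4 S0-a->S0 S0-b->S1 S1-a->S1 S1-b->S2 S2-a->S2 S2-b->S3 S3-a->S3 S3-b->S4 S4-a->S4 S4-b->S5 S5-a->S5 S5-b->S5

Only the number of `b`s matters, and only up to 5. Make a chain S0 → S1 → S2 → S3 → S4 → S5 advanced by each `b` (with S5 absorbing); every other symbol self-loops. The accepting set is {S0, S1, S2, S3, S4}.
6 states suffice.
        a   b  
>* S0   S0  S1 
 * S1   S1  S2 
 * S2   S2  S3 
 * S3   S3  S4 
 * S4   S4  S5 
   S5   S5  S5 
(> = start, * = accepting)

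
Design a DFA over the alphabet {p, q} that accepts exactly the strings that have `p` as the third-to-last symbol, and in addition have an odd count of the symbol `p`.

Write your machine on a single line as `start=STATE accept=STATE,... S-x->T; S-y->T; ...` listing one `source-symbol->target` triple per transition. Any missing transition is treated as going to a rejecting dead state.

Handle the two conditions separately and then intersect. One (15 states) tracks the last 3 symbols read; the other (2 states) tracks the count of `p`s modulo 2. Each combined state is a pair, one component from each; accept when both components accept.
          p    q  
>  S0     S1   S2 
   S1     S3   S4 
   S2     S5   S6 
   S3     S7   S8 
   S4     S9  S10 
   S5    S11  S12 
   S6    S13  S14 
 * S7    S15  S16 
   S8    S17  S18 
   S9    S19  S20 
 * S10   S21  S22 
   S11    S7   S8 
   S12    S9  S10 
   S13   S11  S12 
   S14   S13  S14 
   S15    S7   S8 
 * S16    S9  S10 
 * S17   S11  S12 
   S18   S13  S14 
   S19   S15  S16 
   S20   S17  S18 
   S21   S19  S20 
   S22   S21  S22 
(> = start, * = accepting)

start=S0; accept=S7,S10,S16,S17; S0-p->S1; S0-q->S2; S1-p->S3; S1-q->S4; S2-p->S5; S2-q->S6; S3-p->S7; S3-q->S8; S4-p->S9; S4-q->S10; S5-p->S11; S5-q->S12; S6-p->S13; S6-q->S14; S7-p->S15; S7-q->S16; S8-p->S17; S8-q->S18; S9-p->S19; S9-q->S20; S10-p->S21; S10-q->S22; S11-p->S7; S11-q->S8; S12-p->S9; S12-q->S10; S13-p->S11; S13-q->S12; S14-p->S13; S14-q->S14; S15-p->S7; S15-q->S8; S16-p->S9; S16-q->S10; S17-p->S11; S17-q->S12; S18-p->S13; S18-q->S14; S19-p->S15; S19-q->S16; S20-p->S17; S20-q->S18; S21-p->S19; S21-q->S20; S22-p->S21; S22-q->S22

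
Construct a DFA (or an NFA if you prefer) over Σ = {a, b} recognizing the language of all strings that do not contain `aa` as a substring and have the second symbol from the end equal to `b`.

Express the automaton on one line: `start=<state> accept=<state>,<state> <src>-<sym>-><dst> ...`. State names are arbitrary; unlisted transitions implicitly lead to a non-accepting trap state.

Build one automaton per condition and run them in lockstep. One (3 states) tracks partial matches of the forbidden pattern `aa`; the other (7 states) tracks the last 2 symbols read. Each combined state is a pair, one component from each; accept when both components accept.
With 10 states:
        a   b  
>  s0   s1  s2 
   s1   s3  s4 
   s2   s5  s6 
   s3   s3  s7 
   s4   s5  s6 
 * s5   s3  s4 
 * s6   s5  s6 
   s7   s8  s9 
   s8   s3  s7 
   s9   s8  s9 
(> = start, * = accepting)

start=s0 accept=s5,s6 s0-a->s1 s0-b->s2 s1-a->s3 s1-b->s4 s2-a->s5 s2-b->s6 s3-a->s3 s3-b->s7 s4-a->s5 s4-b->s6 s5-a->s3 s5-b->s4 s6-a->s5 s6-b->s6 s7-a->s8 s7-b->s9 s8-a->s3 s8-b->s7 s9-a->s8 s9-b->s9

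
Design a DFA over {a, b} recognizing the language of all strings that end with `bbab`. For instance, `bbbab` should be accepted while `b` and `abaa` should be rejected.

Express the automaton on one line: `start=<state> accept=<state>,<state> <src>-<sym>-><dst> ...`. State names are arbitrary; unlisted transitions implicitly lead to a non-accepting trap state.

start=S0 accept=S4 S0-a->S0 S0-b->S1 S1-a->S0 S1-b->S2 S2-a->S3 S2-b->S2 S3-a->S0 S3-b->S4 S4-a->S0 S4-b->S2

Let each state record the length of the longest suffix of the input read so far that is also a prefix of `bbab`. S1 means the last symbol is `b`; S2 means the last 2 symbols are `bb`; S3 means the last 3 symbols are `bba`; S4 means the last 4 symbols are `bbab`. Accept only at S4, where the string currently ends in `bbab`.
        a   b  
>  S0   S0  S1 
   S1   S0  S2 
   S2   S3  S2 
   S3   S0  S4 
 * S4   S0  S2 
(> = start, * = accepting)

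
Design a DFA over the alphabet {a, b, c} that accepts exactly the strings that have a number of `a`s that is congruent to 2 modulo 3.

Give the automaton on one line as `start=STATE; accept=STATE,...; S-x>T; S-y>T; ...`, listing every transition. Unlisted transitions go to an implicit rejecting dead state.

Keep the running count of `a`s modulo 3: each `a` advances along the cycle q0 → q1 → q2 → q0 while other symbols loop. Accept at q2.
With 3 states:
        a   b   c  
>  q0   q1  q0  q0 
   q1   q2  q1  q1 
 * q2   q0  q2  q2 
(> = start, * = accepting)

start=q0; accept=q2; q0-a>q1; q0-b>q0; q0-c>q0; q1-a>q2; q1-b>q1; q1-c>q1; q2-a>q0; q2-b>q2; q2-c>q2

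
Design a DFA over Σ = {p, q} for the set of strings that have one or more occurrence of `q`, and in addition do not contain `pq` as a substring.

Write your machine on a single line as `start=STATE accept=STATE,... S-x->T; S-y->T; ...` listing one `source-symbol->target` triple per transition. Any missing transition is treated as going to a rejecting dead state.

start=A; accept=C,D; A-p->B; A-q->C; B-p->B; B-q->B; C-p->D; C-q->C; D-p->D; D-q->B

Build one automaton per condition and run them in lockstep. One (3 states) tracks the count of `q`s, saturating at 2; the other (3 states) tracks partial matches of the forbidden pattern `pq`. Each combined state is a pair, one component from each; accept when both components accept. After merging equivalent states the machine shrinks.
4 states suffice.
       p  q 
>  A   B  C 
   B   B  B 
 * C   D  C 
 * D   D  B 
(> = start, * = accepting)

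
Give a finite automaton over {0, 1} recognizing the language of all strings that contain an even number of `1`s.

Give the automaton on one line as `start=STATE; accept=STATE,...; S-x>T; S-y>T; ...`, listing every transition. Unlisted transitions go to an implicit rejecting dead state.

The only thing that matters is how many `1`s have appeared, reduced mod 2. Use one state per residue: q0 for 0, …, q1 for 1. Reading `1` moves to the next residue; anything else stays put. q0 is accepting.
2 states suffice.
        0   1  
>* q0   q0  q1 
   q1   q1  q0 
(> = start, * = accepting)

start=q0; accept=q0; q0-0>q0; q0-1>q1; q1-0>q1; q1-1>q0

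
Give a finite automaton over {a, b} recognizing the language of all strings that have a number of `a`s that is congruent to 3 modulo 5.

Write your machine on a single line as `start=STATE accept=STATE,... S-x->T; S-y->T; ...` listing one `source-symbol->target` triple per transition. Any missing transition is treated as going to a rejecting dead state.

start=s0; accept=s3; s0-a->s1; s0-b->s0; s1-a->s2; s1-b->s1; s2-a->s3; s2-b->s2; s3-a->s4; s3-b->s3; s4-a->s0; s4-b->s4

Keep the running count of `a`s modulo 5: each `a` advances along the cycle s0 → s1 → s2 → s3 → s4 → s0 while other symbols loop. Accept at s3.
With 5 states:
        a   b  
>  s0   s1  s0 
   s1   s2  s1 
   s2   s3  s2 
 * s3   s4  s3 
   s4   s0  s4 
(> = start, * = accepting)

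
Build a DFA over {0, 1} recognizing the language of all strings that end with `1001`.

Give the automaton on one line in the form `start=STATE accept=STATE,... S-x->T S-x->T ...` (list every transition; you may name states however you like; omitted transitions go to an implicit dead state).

Let each state record the length of the longest suffix of the input read so far that is also a prefix of `1001`. q1 means the last symbol is `1`; q2 means the last 2 symbols are `10`; q3 means the last 3 symbols are `100`; q4 means the last 4 symbols are `1001`. Accept only at q4, where the string currently ends in `1001`.
5 states suffice.
        0   1  
>  q0   q0  q1 
   q1   q2  q1 
   q2   q3  q1 
   q3   q0  q4 
 * q4   q2  q1 
(> = start, * = accepting)

start=q0 accept=q4 q0-0->q0 q0-1->q1 q1-0->q2 q1-1->q1 q2-0->q3 q2-1->q1 q3-0->q0 q3-1->q4 q4-0->q2 q4-1->q1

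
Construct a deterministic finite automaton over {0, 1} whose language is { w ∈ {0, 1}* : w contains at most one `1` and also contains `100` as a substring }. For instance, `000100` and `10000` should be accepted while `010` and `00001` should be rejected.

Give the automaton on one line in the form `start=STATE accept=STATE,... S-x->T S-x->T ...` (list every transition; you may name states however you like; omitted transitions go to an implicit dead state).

start=q0 accept=q4 q0-0->q0 q0-1->q1 q1-0->q2 q1-1->q3 q2-0->q4 q2-1->q3 q3-0->q3 q3-1->q3 q4-0->q4 q4-1->q3

Build one automaton per condition and run them in lockstep. The first has 3 states tracking the count of `1`s, saturating at 2; the second has 4 states tracking whether and how much of `100` has been seen. A product state is a pair (one from each), accepting exactly when both do. Minimizing collapses redundant product states.
With 5 states:
        0   1  
>  q0   q0  q1 
   q1   q2  q3 
   q2   q4  q3 
   q3   q3  q3 
 * q4   q4  q3 
(> = start, * = accepting)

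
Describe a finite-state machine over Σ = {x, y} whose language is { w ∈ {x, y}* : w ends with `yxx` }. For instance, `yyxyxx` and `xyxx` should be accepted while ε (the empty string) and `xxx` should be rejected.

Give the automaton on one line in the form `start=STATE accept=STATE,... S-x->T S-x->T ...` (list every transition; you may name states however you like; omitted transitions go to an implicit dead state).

start=S0 accept=S3 S0-x->S0 S0-y->S1 S1-x->S2 S1-y->S1 S2-x->S3 S2-y->S1 S3-x->S0 S3-y->S1

Remember how much of `yxx` the current input suffix matches. State S0 means no match yet; S1 means the last symbol is `y`; S2 means the last 2 symbols are `yx`; S3 means the last 3 symbols are `yxx`. Only S3 accepts. On a mismatch, fall back to the longest proper suffix that is still a prefix of `yxx`.
With 4 states:
        x   y  
>  S0   S0  S1 
   S1   S2  S1 
   S2   S3  S1 
 * S3   S0  S1 
(> = start, * = accepting)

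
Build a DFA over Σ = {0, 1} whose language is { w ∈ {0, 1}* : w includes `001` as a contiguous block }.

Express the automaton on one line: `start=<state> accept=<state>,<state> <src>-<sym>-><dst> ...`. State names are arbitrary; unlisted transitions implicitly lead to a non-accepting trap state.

Track how much of `001` has been matched so far: state q0 is no progress, q3 is the absorbing accept state reached once `001` has occurred. Intermediate states record partial matches; on a mismatch, fall back to the longest reusable overlap.
A 4-state machine:
        0   1  
>  q0   q1  q0 
   q1   q2  q0 
   q2   q2  q3 
 * q3   q3  q3 
(> = start, * = accepting)

start=q0 accept=q3 q0-0->q1 q0-1->q0 q1-0->q2 q1-1->q0 q2-0->q2 q2-1->q3 q3-0->q3 q3-1->q3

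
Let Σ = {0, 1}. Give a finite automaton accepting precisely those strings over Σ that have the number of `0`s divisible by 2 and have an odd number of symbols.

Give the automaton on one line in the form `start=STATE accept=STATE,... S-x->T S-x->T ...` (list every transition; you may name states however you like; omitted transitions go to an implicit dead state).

start=S0 accept=S2 S0-0->S1 S0-1->S2 S1-0->S0 S1-1->S3 S2-0->S3 S2-1->S0 S3-0->S2 S3-1->S1

Build one automaton per condition and run them in lockstep. One (2 states) tracks the count of `0`s modulo 2; the other (2 states) tracks the input length modulo 2. Each combined state is a pair, one component from each; accept when both components accept.
With 4 states:
        0   1  
>  S0   S1  S2 
   S1   S0  S3 
 * S2   S3  S0 
   S3   S2  S1 
(> = start, * = accepting)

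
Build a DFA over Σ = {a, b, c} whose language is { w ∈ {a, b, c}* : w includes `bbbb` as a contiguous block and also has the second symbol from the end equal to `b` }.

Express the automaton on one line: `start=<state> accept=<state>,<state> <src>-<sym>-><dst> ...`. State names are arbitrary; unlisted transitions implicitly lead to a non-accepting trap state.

Build one automaton per condition and run them in lockstep. The first has 5 states tracking whether and how much of `bbbb` has been seen; the second has 13 states tracking the last 2 symbols read. A product state is a pair (one from each), accepting exactly when both do. After merging equivalent states the machine shrinks.
An 8-state machine:
        a   b   c  
>  q0   q0  q1  q0 
   q1   q0  q2  q0 
   q2   q0  q3  q0 
   q3   q0  q4  q0 
 * q4   q5  q4  q5 
 * q5   q6  q7  q6 
   q6   q6  q7  q6 
   q7   q5  q4  q5 
(> = start, * = accepting)

start=q0 accept=q4,q5 q0-a->q0 q0-b->q1 q0-c->q0 q1-a->q0 q1-b->q2 q1-c->q0 q2-a->q0 q2-b->q3 q2-c->q0 q3-a->q0 q3-b->q4 q3-c->q0 q4-a->q5 q4-b->q4 q4-c->q5 q5-a->q6 q5-b->q7 q5-c->q6 q6-a->q6 q6-b->q7 q6-c->q6 q7-a->q5 q7-b->q4 q7-c->q5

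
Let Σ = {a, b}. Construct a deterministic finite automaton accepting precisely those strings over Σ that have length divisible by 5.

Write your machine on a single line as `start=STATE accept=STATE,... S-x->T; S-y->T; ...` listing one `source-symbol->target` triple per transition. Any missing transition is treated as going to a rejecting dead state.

start=q0; accept=q0; q0-a->q1; q0-b->q1; q1-a->q2; q1-b->q2; q2-a->q3; q2-b->q3; q3-a->q4; q3-b->q4; q4-a->q0; q4-b->q0

Only the length mod 5 matters, so use a 5-cycle: from any state, every input symbol moves to the next state, wrapping q4 back to q0. Mark q0 accepting.
A 5-state machine:
        a   b  
>* q0   q1  q1 
   q1   q2  q2 
   q2   q3  q3 
   q3   q4  q4 
   q4   q0  q0 
(> = start, * = accepting)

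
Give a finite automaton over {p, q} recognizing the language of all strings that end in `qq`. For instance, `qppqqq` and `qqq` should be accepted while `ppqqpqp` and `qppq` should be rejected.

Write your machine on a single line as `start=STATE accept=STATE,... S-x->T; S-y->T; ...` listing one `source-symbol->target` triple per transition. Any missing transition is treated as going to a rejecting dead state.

Let each state record the length of the longest suffix of the input read so far that is also a prefix of `qq`. B means the last symbol is `q`; C means the last 2 symbols are `qq`. Accept only at C, where the string currently ends in `qq`.
A 3-state machine:
       p  q 
>  A   A  B 
   B   A  C 
 * C   A  C 
(> = start, * = accepting)

start=A; accept=C; A-p->A; A-q->B; B-p->A; B-q->C; C-p->A; C-q->C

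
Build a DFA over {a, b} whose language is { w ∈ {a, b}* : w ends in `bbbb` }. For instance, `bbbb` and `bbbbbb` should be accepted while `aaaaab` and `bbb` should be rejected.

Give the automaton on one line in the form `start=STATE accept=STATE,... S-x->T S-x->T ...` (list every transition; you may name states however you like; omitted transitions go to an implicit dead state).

Remember how much of `bbbb` the current input suffix matches. State q0 means no match yet; q1 means the last symbol is `b`; q2 means the last 2 symbols are `bb`; q3 means the last 3 symbols are `bbb`; q4 means the last 4 symbols are `bbbb`. Only q4 accepts. On a mismatch, fall back to the longest proper suffix that is still a prefix of `bbbb`.
5 states suffice.
        a   b  
>  q0   q0  q1 
   q1   q0  q2 
   q2   q0  q3 
   q3   q0  q4 
 * q4   q0  q4 
(> = start, * = accepting)

start=q0 accept=q4 q0-a->q0 q0-b->q1 q1-a->q0 q1-b->q2 q2-a->q0 q2-b->q3 q3-a->q0 q3-b->q4 q4-a->q0 q4-b->q4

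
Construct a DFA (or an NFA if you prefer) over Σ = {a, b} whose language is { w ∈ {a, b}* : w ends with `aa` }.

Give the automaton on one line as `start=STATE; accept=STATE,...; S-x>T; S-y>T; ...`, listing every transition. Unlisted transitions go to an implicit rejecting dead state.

Remember how much of `aa` the current input suffix matches. State q0 means no match yet; q1 means the last symbol is `a`; q2 means the last 2 symbols are `aa`. Only q2 accepts. On a mismatch, fall back to the longest proper suffix that is still a prefix of `aa`.
        a   b  
>  q0   q1  q0 
   q1   q2  q0 
 * q2   q2  q0 
(> = start, * = accepting)

start=q0; accept=q2; q0-a>q1; q0-b>q0; q1-a>q2; q1-b>q0; q2-a>q2; q2-b>q0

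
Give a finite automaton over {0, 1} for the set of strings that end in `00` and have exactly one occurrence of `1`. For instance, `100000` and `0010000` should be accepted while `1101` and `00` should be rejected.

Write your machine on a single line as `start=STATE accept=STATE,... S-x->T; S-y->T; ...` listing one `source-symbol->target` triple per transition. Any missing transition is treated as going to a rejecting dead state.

start=s0; accept=s4; s0-0->s0; s0-1->s1; s1-0->s2; s1-1->s3; s2-0->s4; s2-1->s3; s3-0->s3; s3-1->s3; s4-0->s4; s4-1->s3

Build one automaton per condition and run them in lockstep. The first has 3 states tracking how much of the suffix `00` has currently been matched; the second has 3 states tracking the count of `1`s, saturating at 2. A product state is a pair (one from each), accepting exactly when both do. After merging equivalent states the machine shrinks.
With 5 states:
        0   1  
>  s0   s0  s1 
   s1   s2  s3 
   s2   s4  s3 
   s3   s3  s3 
 * s4   s4  s3 
(> = start, * = accepting)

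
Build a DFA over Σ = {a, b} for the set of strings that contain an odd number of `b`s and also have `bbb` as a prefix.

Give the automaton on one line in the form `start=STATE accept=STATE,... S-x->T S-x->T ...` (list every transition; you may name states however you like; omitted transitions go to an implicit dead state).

Build one automaton per condition and run them in lockstep. The first has 2 states tracking the count of `b`s modulo 2; the second has 5 states tracking whether the input so far still matches the prefix `bbb`. A product state is a pair (one from each), accepting exactly when both do. After merging equivalent states the machine shrinks.
A 6-state machine:
        a   b  
>  s0   s1  s2 
   s1   s1  s1 
   s2   s1  s3 
   s3   s1  s4 
 * s4   s4  s5 
   s5   s5  s4 
(> = start, * = accepting)

start=s0 accept=s4 s0-a->s1 s0-b->s2 s1-a->s1 s1-b->s1 s2-a->s1 s2-b->s3 s3-a->s1 s3-b->s4 s4-a->s4 s4-b->s5 s5-a->s5 s5-b->s4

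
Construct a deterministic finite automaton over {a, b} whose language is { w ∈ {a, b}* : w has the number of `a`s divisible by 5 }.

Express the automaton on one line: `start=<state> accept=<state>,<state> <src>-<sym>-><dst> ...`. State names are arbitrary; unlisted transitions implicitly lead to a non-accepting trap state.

Keep the running count of `a`s modulo 5: each `a` advances along the cycle S0 → S1 → S2 → S3 → S4 → S0 while other symbols loop. Accept at S0.
With 5 states:
        a   b  
>* S0   S1  S0 
   S1   S2  S1 
   S2   S3  S2 
   S3   S4  S3 
   S4   S0  S4 
(> = start, * = accepting)

start=S0 accept=S0 S0-a->S1 S0-b->S0 S1-a->S2 S1-b->S1 S2-a->S3 S2-b->S2 S3-a->S4 S3-b->S3 S4-a->S0 S4-b->S4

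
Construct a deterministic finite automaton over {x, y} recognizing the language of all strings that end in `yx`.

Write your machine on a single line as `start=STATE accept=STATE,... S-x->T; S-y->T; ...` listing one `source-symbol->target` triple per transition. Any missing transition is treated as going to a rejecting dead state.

Remember how much of `yx` the current input suffix matches. State s0 means no match yet; s1 means the last symbol is `y`; s2 means the last 2 symbols are `yx`. Only s2 accepts. On a mismatch, fall back to the longest proper suffix that is still a prefix of `yx`.
3 states suffice.
        x   y  
>  s0   s0  s1 
   s1   s2  s1 
 * s2   s0  s1 
(> = start, * = accepting)

start=s0; accept=s2; s0-x->s0; s0-y->s1; s1-x->s2; s1-y->s1; s2-x->s0; s2-y->s1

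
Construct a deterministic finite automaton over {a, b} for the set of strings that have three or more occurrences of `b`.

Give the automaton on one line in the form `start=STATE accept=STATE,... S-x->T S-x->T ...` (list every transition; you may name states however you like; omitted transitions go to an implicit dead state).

start=S0 accept=S3,S4 S0-a->S0 S0-b->S1 S1-a->S1 S1-b->S2 S2-a->S2 S2-b->S3 S3-a->S3 S3-b->S4 S4-a->S4 S4-b->S4

Count `b`s, saturating at 4: states S0 through S3 mean 0 through 3 `b`s seen; S4 means more than 3. Each `b` increments (capped at S4); other symbols loop. Accept from {S3, S4}.
With 5 states:
        a   b  
>  S0   S0  S1 
   S1   S1  S2 
   S2   S2  S3 
 * S3   S3  S4 
 * S4   S4  S4 
(> = start, * = accepting)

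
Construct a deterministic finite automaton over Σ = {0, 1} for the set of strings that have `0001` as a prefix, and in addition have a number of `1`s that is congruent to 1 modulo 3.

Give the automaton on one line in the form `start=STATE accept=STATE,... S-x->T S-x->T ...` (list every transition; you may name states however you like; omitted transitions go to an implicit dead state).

start=q0 accept=q7 q0-0->q1 q0-1->q2 q1-0->q3 q1-1->q2 q2-0->q2 q2-1->q4 q3-0->q5 q3-1->q2 q4-0->q4 q4-1->q6 q5-0->q6 q5-1->q7 q6-0->q6 q6-1->q2 q7-0->q7 q7-1->q8 q8-0->q8 q8-1->q9 q9-0->q9 q9-1->q7

Run two small machines in parallel and take their product. One (6 states) tracks whether the input so far still matches the prefix `0001`; the other (3 states) tracks the count of `1`s modulo 3. Each combined state is a pair, one component from each; accept when both components accept.
With 10 states:
        0   1  
>  q0   q1  q2 
   q1   q3  q2 
   q2   q2  q4 
   q3   q5  q2 
   q4   q4  q6 
   q5   q6  q7 
   q6   q6  q2 
 * q7   q7  q8 
   q8   q8  q9 
   q9   q9  q7 
(> = start, * = accepting)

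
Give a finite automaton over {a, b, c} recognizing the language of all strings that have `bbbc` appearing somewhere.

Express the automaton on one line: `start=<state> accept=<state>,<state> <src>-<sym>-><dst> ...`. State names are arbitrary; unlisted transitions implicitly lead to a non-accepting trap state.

States q0..q3 record the length of the longest prefix of `bbbc` that matches the current input suffix. Reaching q4 means `bbbc` has been seen, and we stay there forever. Accept from q4.
A 5-state machine:
        a   b   c  
>  q0   q0  q1  q0 
   q1   q0  q2  q0 
   q2   q0  q3  q0 
   q3   q0  q3  q4 
 * q4   q4  q4  q4 
(> = start, * = accepting)

start=q0 accept=q4 q0-a->q0 q0-b->q1 q0-c->q0 q1-a->q0 q1-b->q2 q1-c->q0 q2-a->q0 q2-b->q3 q2-c->q0 q3-a->q0 q3-b->q3 q3-c->q4 q4-a->q4 q4-b->q4 q4-c->q4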